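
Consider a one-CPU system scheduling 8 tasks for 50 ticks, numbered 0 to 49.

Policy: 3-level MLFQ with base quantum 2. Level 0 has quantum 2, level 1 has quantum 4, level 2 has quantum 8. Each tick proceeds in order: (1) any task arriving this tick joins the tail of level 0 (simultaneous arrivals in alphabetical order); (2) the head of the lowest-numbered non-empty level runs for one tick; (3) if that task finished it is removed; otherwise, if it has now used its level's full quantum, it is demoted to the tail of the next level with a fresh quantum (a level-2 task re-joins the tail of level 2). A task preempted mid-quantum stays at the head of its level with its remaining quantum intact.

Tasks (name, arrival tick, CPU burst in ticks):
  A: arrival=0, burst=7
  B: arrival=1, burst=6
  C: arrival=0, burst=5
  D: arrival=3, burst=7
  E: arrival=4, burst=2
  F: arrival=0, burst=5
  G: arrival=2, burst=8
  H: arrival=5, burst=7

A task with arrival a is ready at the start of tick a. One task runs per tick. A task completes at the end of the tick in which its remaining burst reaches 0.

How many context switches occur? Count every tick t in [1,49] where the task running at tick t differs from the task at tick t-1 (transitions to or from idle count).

t=0: L0/L1/L2 = ACF/-/- → run A
t=1: L0/L1/L2 = ACFB/-/- → run A
t=2: L0/L1/L2 = CFBG/A/- → run C
t=3: L0/L1/L2 = CFBGD/A/- → run C
t=4: L0/L1/L2 = FBGDE/AC/- → run F
t=5: L0/L1/L2 = FBGDEH/AC/- → run F
t=6: L0/L1/L2 = BGDEH/ACF/- → run B
t=7: L0/L1/L2 = BGDEH/ACF/- → run B
t=8: L0/L1/L2 = GDEH/ACFB/- → run G
t=9: L0/L1/L2 = GDEH/ACFB/- → run G
t=10: L0/L1/L2 = DEH/ACFBG/- → run D
t=11: L0/L1/L2 = DEH/ACFBG/- → run D
t=12: L0/L1/L2 = EH/ACFBGD/- → run E
t=13: L0/L1/L2 = EH/ACFBGD/- → run E
t=14: L0/L1/L2 = H/ACFBGD/- → run H
t=15: L0/L1/L2 = H/ACFBGD/- → run H
t=16: L0/L1/L2 = -/ACFBGDH/- → run A
t=17: L0/L1/L2 = -/ACFBGDH/- → run A
t=18: L0/L1/L2 = -/ACFBGDH/- → run A
t=19: L0/L1/L2 = -/ACFBGDH/- → run A
t=20: L0/L1/L2 = -/CFBGDH/A → run C
t=21: L0/L1/L2 = -/CFBGDH/A → run C
t=22: L0/L1/L2 = -/CFBGDH/A → run C
t=23: L0/L1/L2 = -/FBGDH/A → run F
t=24: L0/L1/L2 = -/FBGDH/A → run F
t=25: L0/L1/L2 = -/FBGDH/A → run F
t=26: L0/L1/L2 = -/BGDH/A → run B
t=27: L0/L1/L2 = -/BGDH/A → run B
t=28: L0/L1/L2 = -/BGDH/A → run B
t=29: L0/L1/L2 = -/BGDH/A → run B
t=30: L0/L1/L2 = -/GDH/A → run G
t=31: L0/L1/L2 = -/GDH/A → run G
t=32: L0/L1/L2 = -/GDH/A → run G
t=33: L0/L1/L2 = -/GDH/A → run G
t=34: L0/L1/L2 = -/DH/AG → run D
t=35: L0/L1/L2 = -/DH/AG → run D
t=36: L0/L1/L2 = -/DH/AG → run D
t=37: L0/L1/L2 = -/DH/AG → run D
t=38: L0/L1/L2 = -/H/AGD → run H
t=39: L0/L1/L2 = -/H/AGD → run H
t=40: L0/L1/L2 = -/H/AGD → run H
t=41: L0/L1/L2 = -/H/AGD → run H
t=42: L0/L1/L2 = -/-/AGDH → run A
t=43: L0/L1/L2 = -/-/GDH → run G
t=44: L0/L1/L2 = -/-/GDH → run G
t=45: L0/L1/L2 = -/-/DH → run D
t=46: L0/L1/L2 = -/-/H → run H
t=47: (idle)
t=48: (idle)
t=49: (idle)

context switches = 19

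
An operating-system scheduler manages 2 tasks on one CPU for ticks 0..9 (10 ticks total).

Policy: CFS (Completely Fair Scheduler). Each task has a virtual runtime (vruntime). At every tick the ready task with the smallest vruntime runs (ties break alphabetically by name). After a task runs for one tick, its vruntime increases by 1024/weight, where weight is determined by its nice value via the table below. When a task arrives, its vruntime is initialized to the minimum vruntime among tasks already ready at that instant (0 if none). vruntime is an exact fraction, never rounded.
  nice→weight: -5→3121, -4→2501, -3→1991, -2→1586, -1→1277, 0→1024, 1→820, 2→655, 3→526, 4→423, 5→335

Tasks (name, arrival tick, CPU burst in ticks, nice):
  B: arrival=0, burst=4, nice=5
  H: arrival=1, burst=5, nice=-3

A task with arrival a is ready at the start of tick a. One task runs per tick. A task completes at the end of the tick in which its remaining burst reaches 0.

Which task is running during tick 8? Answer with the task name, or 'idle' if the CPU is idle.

t=0: vr[B=0] → run B
t=1: vr[B=1024/335 H=1024/335] → run B
t=2: vr[B=2048/335 H=1024/335] → run H
t=3: vr[B=2048/335 H=2381824/666985] → run H
t=4: vr[B=2048/335 H=2724864/666985] → run H
t=5: vr[B=2048/335 H=3067904/666985] → run H
t=6: vr[B=2048/335 H=3410944/666985] → run H
t=7: vr[B=2048/335] → run B
t=8: vr[B=3072/335] → run B
t=9: (idle)

running at tick 8 = B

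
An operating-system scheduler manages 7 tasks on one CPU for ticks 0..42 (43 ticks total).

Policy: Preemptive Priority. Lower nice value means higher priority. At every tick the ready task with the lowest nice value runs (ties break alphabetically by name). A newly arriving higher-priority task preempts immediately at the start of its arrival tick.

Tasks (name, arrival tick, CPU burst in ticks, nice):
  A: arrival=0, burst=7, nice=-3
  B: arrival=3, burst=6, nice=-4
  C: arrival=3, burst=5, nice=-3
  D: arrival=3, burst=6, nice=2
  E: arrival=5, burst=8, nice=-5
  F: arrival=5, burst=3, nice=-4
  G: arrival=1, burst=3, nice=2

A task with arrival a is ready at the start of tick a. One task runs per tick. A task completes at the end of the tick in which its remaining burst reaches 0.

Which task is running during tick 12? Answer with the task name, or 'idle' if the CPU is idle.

running at tick 12 = E

t=0: ready={A} → run A
t=1: ready={A,G} → run A
t=2: ready={A,G} → run A
t=3: ready={A,B,C,D,G} → run B
t=4: ready={A,B,C,D,G} → run B
t=5: ready={A,B,C,D,E,F,G} → run E
t=6: ready={A,B,C,D,E,F,G} → run E
t=7: ready={A,B,C,D,E,F,G} → run E
t=8: ready={A,B,C,D,E,F,G} → run E
t=9: ready={A,B,C,D,E,F,G} → run E
t=10: ready={A,B,C,D,E,F,G} → run E
t=11: ready={A,B,C,D,E,F,G} → run E
t=12: ready={A,B,C,D,E,F,G} → run E
t=13: ready={A,B,C,D,F,G} → run B
t=14: ready={A,B,C,D,F,G} → run B
t=15: ready={A,B,C,D,F,G} → run B
t=16: ready={A,B,C,D,F,G} → run B
t=17: ready={A,C,D,F,G} → run F
t=18: ready={A,C,D,F,G} → run F
t=19: ready={A,C,D,F,G} → run F
t=20: ready={A,C,D,G} → run A
t=21: ready={A,C,D,G} → run A
t=22: ready={A,C,D,G} → run A
t=23: ready={A,C,D,G} → run A
t=24: ready={C,D,G} → run C
t=25: ready={C,D,G} → run C
t=26: ready={C,D,G} → run C
t=27: ready={C,D,G} → run C
t=28: ready={C,D,G} → run C
t=29: ready={D,G} → run D
t=30: ready={D,G} → run D
t=31: ready={D,G} → run D
t=32: ready={D,G} → run D
t=33: ready={D,G} → run D
t=34: ready={D,G} → run D
t=35: ready={G} → run G
t=36: ready={G} → run G
t=37: ready={G} → run G
t=38: (idle)
t=39: (idle)
t=40: (idle)
t=41: (idle)
t=42: (idle)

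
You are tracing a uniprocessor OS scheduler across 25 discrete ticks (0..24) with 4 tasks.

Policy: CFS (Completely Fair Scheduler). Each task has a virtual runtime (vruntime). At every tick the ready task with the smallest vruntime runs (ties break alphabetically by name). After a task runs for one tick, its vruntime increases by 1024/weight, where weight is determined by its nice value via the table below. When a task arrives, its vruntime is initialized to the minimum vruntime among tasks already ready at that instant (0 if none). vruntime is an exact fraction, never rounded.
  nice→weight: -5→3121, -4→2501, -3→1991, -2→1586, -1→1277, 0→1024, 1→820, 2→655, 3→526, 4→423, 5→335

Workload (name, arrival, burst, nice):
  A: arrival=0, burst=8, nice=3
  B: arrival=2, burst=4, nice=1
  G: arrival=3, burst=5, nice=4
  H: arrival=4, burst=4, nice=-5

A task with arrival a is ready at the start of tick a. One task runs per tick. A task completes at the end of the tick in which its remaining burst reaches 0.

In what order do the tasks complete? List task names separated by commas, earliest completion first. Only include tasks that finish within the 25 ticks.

completion order = H, B, G, A

t=0: vr[A=0] → run A
t=1: vr[A=512/263] → run A
t=2: vr[A=1024/263 B=1024/263] → run A
t=3: vr[A=1536/263 B=1024/263 G=1024/263] → run B
t=4: vr[A=1536/263 B=277248/53915 G=1024/263 H=1024/263] → run G
t=5: vr[A=1536/263 B=277248/53915 G=702464/111249 H=1024/263] → run H
t=6: vr[A=1536/263 B=277248/53915 G=702464/111249 H=3465216/820823] → run H
t=7: vr[A=1536/263 B=277248/53915 G=702464/111249 H=3734528/820823] → run H
t=8: vr[A=1536/263 B=277248/53915 G=702464/111249 H=4003840/820823] → run H
t=9: vr[A=1536/263 B=277248/53915 G=702464/111249] → run B
t=10: vr[A=1536/263 B=344576/53915 G=702464/111249] → run A
t=11: vr[A=2048/263 B=344576/53915 G=702464/111249] → run G
t=12: vr[A=2048/263 B=344576/53915 G=971776/111249] → run B
t=13: vr[A=2048/263 B=411904/53915 G=971776/111249] → run B
t=14: vr[A=2048/263 G=971776/111249] → run A
t=15: vr[A=2560/263 G=971776/111249] → run G
t=16: vr[A=2560/263 G=413696/37083] → run A
t=17: vr[A=3072/263 G=413696/37083] → run G
t=18: vr[A=3072/263 G=1510400/111249] → run A
t=19: vr[A=3584/263 G=1510400/111249] → run G
t=20: vr[A=3584/263] → run A
t=21: (idle)
t=22: (idle)
t=23: (idle)
t=24: (idle)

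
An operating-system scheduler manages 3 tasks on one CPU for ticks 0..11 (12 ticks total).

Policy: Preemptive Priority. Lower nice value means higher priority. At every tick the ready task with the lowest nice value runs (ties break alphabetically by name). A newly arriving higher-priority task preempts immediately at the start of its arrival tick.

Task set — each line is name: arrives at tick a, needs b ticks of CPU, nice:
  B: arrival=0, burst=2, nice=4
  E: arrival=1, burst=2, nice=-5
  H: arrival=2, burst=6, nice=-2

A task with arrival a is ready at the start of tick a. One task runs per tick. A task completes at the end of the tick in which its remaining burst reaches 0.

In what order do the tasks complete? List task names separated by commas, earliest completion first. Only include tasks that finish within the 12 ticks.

t=0: ready={B} → run B
t=1: ready={B,E} → run E
t=2: ready={B,E,H} → run E
t=3: ready={B,H} → run H
t=4: ready={B,H} → run H
t=5: ready={B,H} → run H
t=6: ready={B,H} → run H
t=7: ready={B,H} → run H
t=8: ready={B,H} → run H
t=9: ready={B} → run B
t=10: (idle)
t=11: (idle)

completion order = E, H, B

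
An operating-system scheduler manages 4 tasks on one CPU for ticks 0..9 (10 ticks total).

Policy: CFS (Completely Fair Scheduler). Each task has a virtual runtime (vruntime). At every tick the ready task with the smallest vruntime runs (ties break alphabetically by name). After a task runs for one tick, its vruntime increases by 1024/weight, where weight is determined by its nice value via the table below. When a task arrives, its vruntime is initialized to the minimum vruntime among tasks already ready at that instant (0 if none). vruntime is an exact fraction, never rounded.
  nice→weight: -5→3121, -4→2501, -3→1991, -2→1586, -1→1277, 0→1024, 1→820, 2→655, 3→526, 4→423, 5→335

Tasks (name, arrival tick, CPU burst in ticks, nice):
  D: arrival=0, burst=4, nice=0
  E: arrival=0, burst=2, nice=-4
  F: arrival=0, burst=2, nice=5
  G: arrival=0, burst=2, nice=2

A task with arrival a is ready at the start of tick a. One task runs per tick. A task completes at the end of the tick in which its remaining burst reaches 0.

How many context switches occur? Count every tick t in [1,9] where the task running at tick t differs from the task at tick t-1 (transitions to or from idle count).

context switches = 8

t=0: vr[D=0 E=0 F=0 G=0] → run D
t=1: vr[D=1 E=0 F=0 G=0] → run E
t=2: vr[D=1 E=1024/2501 F=0 G=0] → run F
t=3: vr[D=1 E=1024/2501 F=1024/335 G=0] → run G
t=4: vr[D=1 E=1024/2501 F=1024/335 G=1024/655] → run E
t=5: vr[D=1 F=1024/335 G=1024/655] → run D
t=6: vr[D=2 F=1024/335 G=1024/655] → run G
t=7: vr[D=2 F=1024/335] → run D
t=8: vr[D=3 F=1024/335] → run D
t=9: vr[F=1024/335] → run F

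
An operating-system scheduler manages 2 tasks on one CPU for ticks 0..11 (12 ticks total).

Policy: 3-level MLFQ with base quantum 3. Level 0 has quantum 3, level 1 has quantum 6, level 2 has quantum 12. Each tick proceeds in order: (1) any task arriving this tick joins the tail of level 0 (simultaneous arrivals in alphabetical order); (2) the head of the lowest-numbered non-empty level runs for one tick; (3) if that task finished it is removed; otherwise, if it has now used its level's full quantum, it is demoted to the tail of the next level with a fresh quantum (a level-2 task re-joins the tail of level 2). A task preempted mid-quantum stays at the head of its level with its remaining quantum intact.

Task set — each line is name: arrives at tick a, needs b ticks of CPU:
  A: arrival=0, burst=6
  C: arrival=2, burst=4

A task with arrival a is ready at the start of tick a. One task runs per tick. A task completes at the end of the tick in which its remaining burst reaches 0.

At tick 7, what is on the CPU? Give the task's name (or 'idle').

running at tick 7 = A

t=0: L0/L1/L2 = A/-/- → run A
t=1: L0/L1/L2 = A/-/- → run A
t=2: L0/L1/L2 = AC/-/- → run A
t=3: L0/L1/L2 = C/A/- → run C
t=4: L0/L1/L2 = C/A/- → run C
t=5: L0/L1/L2 = C/A/- → run C
t=6: L0/L1/L2 = -/AC/- → run A
t=7: L0/L1/L2 = -/AC/- → run A
t=8: L0/L1/L2 = -/AC/- → run A
t=9: L0/L1/L2 = -/C/- → run C
t=10: (idle)
t=11: (idle)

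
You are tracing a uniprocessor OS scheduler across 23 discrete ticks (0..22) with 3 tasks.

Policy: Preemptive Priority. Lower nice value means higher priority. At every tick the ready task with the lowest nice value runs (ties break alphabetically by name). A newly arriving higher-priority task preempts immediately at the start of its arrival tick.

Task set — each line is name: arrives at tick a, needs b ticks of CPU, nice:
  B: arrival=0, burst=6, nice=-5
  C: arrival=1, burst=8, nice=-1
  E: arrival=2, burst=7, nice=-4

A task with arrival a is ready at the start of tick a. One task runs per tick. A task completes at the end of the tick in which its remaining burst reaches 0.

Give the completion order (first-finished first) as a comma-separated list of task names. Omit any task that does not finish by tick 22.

t=0: ready={B} → run B
t=1: ready={B,C} → run B
t=2: ready={B,C,E} → run B
t=3: ready={B,C,E} → run B
t=4: ready={B,C,E} → run B
t=5: ready={B,C,E} → run B
t=6: ready={C,E} → run E
t=7: ready={C,E} → run E
t=8: ready={C,E} → run E
t=9: ready={C,E} → run E
t=10: ready={C,E} → run E
t=11: ready={C,E} → run E
t=12: ready={C,E} → run E
t=13: ready={C} → run C
t=14: ready={C} → run C
t=15: ready={C} → run C
t=16: ready={C} → run C
t=17: ready={C} → run C
t=18: ready={C} → run C
t=19: ready={C} → run C
t=20: ready={C} → run C
t=21: (idle)
t=22: (idle)

completion order = B, E, C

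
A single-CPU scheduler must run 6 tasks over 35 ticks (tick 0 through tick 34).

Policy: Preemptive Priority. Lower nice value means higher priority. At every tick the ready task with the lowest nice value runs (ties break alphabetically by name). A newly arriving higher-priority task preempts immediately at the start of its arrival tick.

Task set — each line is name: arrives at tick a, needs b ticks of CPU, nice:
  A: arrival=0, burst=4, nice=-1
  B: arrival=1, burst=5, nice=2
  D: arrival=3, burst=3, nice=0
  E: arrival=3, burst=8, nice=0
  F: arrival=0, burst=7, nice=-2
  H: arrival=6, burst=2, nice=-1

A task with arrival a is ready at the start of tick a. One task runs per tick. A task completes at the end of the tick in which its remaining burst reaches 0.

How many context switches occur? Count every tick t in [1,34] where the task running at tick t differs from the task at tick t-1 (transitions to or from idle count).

context switches = 6

t=0: ready={A,F} → run F
t=1: ready={A,B,F} → run F
t=2: ready={A,B,F} → run F
t=3: ready={A,B,D,E,F} → run F
t=4: ready={A,B,D,E,F} → run F
t=5: ready={A,B,D,E,F} → run F
t=6: ready={A,B,D,E,F,H} → run F
t=7: ready={A,B,D,E,H} → run A
t=8: ready={A,B,D,E,H} → run A
t=9: ready={A,B,D,E,H} → run A
t=10: ready={A,B,D,E,H} → run A
t=11: ready={B,D,E,H} → run H
t=12: ready={B,D,E,H} → run H
t=13: ready={B,D,E} → run D
t=14: ready={B,D,E} → run D
t=15: ready={B,D,E} → run D
t=16: ready={B,E} → run E
t=17: ready={B,E} → run E
t=18: ready={B,E} → run E
t=19: ready={B,E} → run E
t=20: ready={B,E} → run E
t=21: ready={B,E} → run E
t=22: ready={B,E} → run E
t=23: ready={B,E} → run E
t=24: ready={B} → run B
t=25: ready={B} → run B
t=26: ready={B} → run B
t=27: ready={B} → run B
t=28: ready={B} → run B
t=29: (idle)
t=30: (idle)
t=31: (idle)
t=32: (idle)
t=33: (idle)
t=34: (idle)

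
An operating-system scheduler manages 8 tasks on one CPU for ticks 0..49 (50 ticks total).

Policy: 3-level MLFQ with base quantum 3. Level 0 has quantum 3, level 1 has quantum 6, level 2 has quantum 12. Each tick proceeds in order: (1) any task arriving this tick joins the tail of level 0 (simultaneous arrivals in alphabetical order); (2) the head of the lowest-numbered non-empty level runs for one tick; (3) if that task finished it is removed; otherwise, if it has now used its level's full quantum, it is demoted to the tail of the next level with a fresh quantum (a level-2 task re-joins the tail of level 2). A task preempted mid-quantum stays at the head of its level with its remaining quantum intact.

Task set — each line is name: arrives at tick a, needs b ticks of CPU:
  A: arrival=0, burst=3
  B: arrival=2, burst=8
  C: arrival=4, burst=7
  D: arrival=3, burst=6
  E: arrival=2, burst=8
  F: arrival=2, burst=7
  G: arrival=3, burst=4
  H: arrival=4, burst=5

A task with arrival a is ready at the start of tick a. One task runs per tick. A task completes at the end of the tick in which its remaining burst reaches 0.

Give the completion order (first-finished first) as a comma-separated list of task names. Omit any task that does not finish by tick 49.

completion order = A, B, E, F, D, G, C, H

t=0: L0/L1/L2 = A/-/- → run A
t=1: L0/L1/L2 = A/-/- → run A
t=2: L0/L1/L2 = ABEF/-/- → run A
t=3: L0/L1/L2 = BEFDG/-/- → run B
t=4: L0/L1/L2 = BEFDGCH/-/- → run B
t=5: L0/L1/L2 = BEFDGCH/-/- → run B
t=6: L0/L1/L2 = EFDGCH/B/- → run E
t=7: L0/L1/L2 = EFDGCH/B/- → run E
t=8: L0/L1/L2 = EFDGCH/B/- → run E
t=9: L0/L1/L2 = FDGCH/BE/- → run F
t=10: L0/L1/L2 = FDGCH/BE/- → run F
t=11: L0/L1/L2 = FDGCH/BE/- → run F
t=12: L0/L1/L2 = DGCH/BEF/- → run D
t=13: L0/L1/L2 = DGCH/BEF/- → run D
t=14: L0/L1/L2 = DGCH/BEF/- → run D
t=15: L0/L1/L2 = GCH/BEFD/- → run G
t=16: L0/L1/L2 = GCH/BEFD/- → run G
t=17: L0/L1/L2 = GCH/BEFD/- → run G
t=18: L0/L1/L2 = CH/BEFDG/- → run C
t=19: L0/L1/L2 = CH/BEFDG/- → run C
t=20: L0/L1/L2 = CH/BEFDG/- → run C
t=21: L0/L1/L2 = H/BEFDGC/- → run H
t=22: L0/L1/L2 = H/BEFDGC/- → run H
t=23: L0/L1/L2 = H/BEFDGC/- → run H
t=24: L0/L1/L2 = -/BEFDGCH/- → run B
t=25: L0/L1/L2 = -/BEFDGCH/- → run B
t=26: L0/L1/L2 = -/BEFDGCH/- → run B
t=27: L0/L1/L2 = -/BEFDGCH/- → run B
t=28: L0/L1/L2 = -/BEFDGCH/- → run B
t=29: L0/L1/L2 = -/EFDGCH/- → run E
t=30: L0/L1/L2 = -/EFDGCH/- → run E
t=31: L0/L1/L2 = -/EFDGCH/- → run E
t=32: L0/L1/L2 = -/EFDGCH/- → run E
t=33: L0/L1/L2 = -/EFDGCH/- → run E
t=34: L0/L1/L2 = -/FDGCH/- → run F
t=35: L0/L1/L2 = -/FDGCH/- → run F
t=36: L0/L1/L2 = -/FDGCH/- → run F
t=37: L0/L1/L2 = -/FDGCH/- → run F
t=38: L0/L1/L2 = -/DGCH/- → run D
t=39: L0/L1/L2 = -/DGCH/- → run D
t=40: L0/L1/L2 = -/DGCH/- → run D
t=41: L0/L1/L2 = -/GCH/- → run G
t=42: L0/L1/L2 = -/CH/- → run C
t=43: L0/L1/L2 = -/CH/- → run C
t=44: L0/L1/L2 = -/CH/- → run C
t=45: L0/L1/L2 = -/CH/- → run C
t=46: L0/L1/L2 = -/H/- → run H
t=47: L0/L1/L2 = -/H/- → run H
t=48: (idle)
t=49: (idle)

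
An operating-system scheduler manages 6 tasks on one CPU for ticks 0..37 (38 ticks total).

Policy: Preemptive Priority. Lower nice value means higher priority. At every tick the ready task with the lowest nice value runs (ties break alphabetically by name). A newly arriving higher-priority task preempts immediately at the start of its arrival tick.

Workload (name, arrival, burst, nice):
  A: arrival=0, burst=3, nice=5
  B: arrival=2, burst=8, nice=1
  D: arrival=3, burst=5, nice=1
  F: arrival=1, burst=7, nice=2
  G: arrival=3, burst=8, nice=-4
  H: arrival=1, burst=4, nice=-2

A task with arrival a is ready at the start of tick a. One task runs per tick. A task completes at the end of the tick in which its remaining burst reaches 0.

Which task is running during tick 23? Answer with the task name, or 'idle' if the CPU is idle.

t=0: ready={A} → run A
t=1: ready={A,F,H} → run H
t=2: ready={A,B,F,H} → run H
t=3: ready={A,B,D,F,G,H} → run G
t=4: ready={A,B,D,F,G,H} → run G
t=5: ready={A,B,D,F,G,H} → run G
t=6: ready={A,B,D,F,G,H} → run G
t=7: ready={A,B,D,F,G,H} → run G
t=8: ready={A,B,D,F,G,H} → run G
t=9: ready={A,B,D,F,G,H} → run G
t=10: ready={A,B,D,F,G,H} → run G
t=11: ready={A,B,D,F,H} → run H
t=12: ready={A,B,D,F,H} → run H
t=13: ready={A,B,D,F} → run B
t=14: ready={A,B,D,F} → run B
t=15: ready={A,B,D,F} → run B
t=16: ready={A,B,D,F} → run B
t=17: ready={A,B,D,F} → run B
t=18: ready={A,B,D,F} → run B
t=19: ready={A,B,D,F} → run B
t=20: ready={A,B,D,F} → run B
t=21: ready={A,D,F} → run D
t=22: ready={A,D,F} → run D
t=23: ready={A,D,F} → run D
t=24: ready={A,D,F} → run D
t=25: ready={A,D,F} → run D
t=26: ready={A,F} → run F
t=27: ready={A,F} → run F
t=28: ready={A,F} → run F
t=29: ready={A,F} → run F
t=30: ready={A,F} → run F
t=31: ready={A,F} → run F
t=32: ready={A,F} → run F
t=33: ready={A} → run A
t=34: ready={A} → run A
t=35: (idle)
t=36: (idle)
t=37: (idle)

running at tick 23 = D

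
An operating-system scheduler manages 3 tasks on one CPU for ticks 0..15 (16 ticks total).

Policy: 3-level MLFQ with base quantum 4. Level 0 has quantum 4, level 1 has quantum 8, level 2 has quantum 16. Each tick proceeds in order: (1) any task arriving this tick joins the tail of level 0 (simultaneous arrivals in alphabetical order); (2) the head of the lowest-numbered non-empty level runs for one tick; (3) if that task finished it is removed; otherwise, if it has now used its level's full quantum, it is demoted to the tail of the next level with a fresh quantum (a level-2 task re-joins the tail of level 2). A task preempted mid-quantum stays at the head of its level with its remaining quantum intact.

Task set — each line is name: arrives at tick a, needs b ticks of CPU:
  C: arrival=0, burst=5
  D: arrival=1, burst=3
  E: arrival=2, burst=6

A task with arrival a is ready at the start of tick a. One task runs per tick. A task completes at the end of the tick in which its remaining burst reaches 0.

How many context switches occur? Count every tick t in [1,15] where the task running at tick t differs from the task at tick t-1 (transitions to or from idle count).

t=0: L0/L1/L2 = C/-/- → run C
t=1: L0/L1/L2 = CD/-/- → run C
t=2: L0/L1/L2 = CDE/-/- → run C
t=3: L0/L1/L2 = CDE/-/- → run C
t=4: L0/L1/L2 = DE/C/- → run D
t=5: L0/L1/L2 = DE/C/- → run D
t=6: L0/L1/L2 = DE/C/- → run D
t=7: L0/L1/L2 = E/C/- → run E
t=8: L0/L1/L2 = E/C/- → run E
t=9: L0/L1/L2 = E/C/- → run E
t=10: L0/L1/L2 = E/C/- → run E
t=11: L0/L1/L2 = -/CE/- → run C
t=12: L0/L1/L2 = -/E/- → run E
t=13: L0/L1/L2 = -/E/- → run E
t=14: (idle)
t=15: (idle)

context switches = 5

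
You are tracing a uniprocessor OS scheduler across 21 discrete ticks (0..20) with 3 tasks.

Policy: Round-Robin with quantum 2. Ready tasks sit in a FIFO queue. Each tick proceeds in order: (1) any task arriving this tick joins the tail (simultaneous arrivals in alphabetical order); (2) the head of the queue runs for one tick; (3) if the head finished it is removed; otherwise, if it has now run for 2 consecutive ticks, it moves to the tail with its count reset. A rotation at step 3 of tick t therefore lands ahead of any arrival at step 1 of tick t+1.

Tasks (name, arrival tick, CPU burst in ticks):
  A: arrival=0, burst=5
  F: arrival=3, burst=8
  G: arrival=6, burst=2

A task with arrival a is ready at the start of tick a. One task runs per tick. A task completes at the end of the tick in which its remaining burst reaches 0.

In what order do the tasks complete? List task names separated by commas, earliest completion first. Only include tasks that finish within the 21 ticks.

completion order = A, G, F

t=0: queue=[A] q_used=0 → run A
t=1: queue=[A] q_used=1 → run A
t=2: queue=[A] q_used=0 → run A
t=3: queue=[A,F] q_used=1 → run A
t=4: queue=[F,A] q_used=0 → run F
t=5: queue=[F,A] q_used=1 → run F
t=6: queue=[A,F,G] q_used=0 → run A
t=7: queue=[F,G] q_used=0 → run F
t=8: queue=[F,G] q_used=1 → run F
t=9: queue=[G,F] q_used=0 → run G
t=10: queue=[G,F] q_used=1 → run G
t=11: queue=[F] q_used=0 → run F
t=12: queue=[F] q_used=1 → run F
t=13: queue=[F] q_used=0 → run F
t=14: queue=[F] q_used=1 → run F
t=15: (idle)
t=16: (idle)
t=17: (idle)
t=18: (idle)
t=19: (idle)
t=20: (idle)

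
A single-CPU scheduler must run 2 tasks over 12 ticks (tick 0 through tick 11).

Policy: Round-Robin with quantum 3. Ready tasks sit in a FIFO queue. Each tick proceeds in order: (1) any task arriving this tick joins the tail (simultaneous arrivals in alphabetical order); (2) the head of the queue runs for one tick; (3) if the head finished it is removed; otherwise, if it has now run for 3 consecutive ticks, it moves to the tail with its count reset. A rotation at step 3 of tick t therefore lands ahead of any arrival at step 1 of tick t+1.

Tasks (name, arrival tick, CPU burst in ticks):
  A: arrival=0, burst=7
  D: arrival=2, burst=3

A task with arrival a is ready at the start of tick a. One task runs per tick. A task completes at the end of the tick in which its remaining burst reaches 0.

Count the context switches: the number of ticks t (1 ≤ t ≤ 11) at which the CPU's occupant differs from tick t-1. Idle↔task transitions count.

context switches = 3

t=0: queue=[A] q_used=0 → run A
t=1: queue=[A] q_used=1 → run A
t=2: queue=[A,D] q_used=2 → run A
t=3: queue=[D,A] q_used=0 → run D
t=4: queue=[D,A] q_used=1 → run D
t=5: queue=[D,A] q_used=2 → run D
t=6: queue=[A] q_used=0 → run A
t=7: queue=[A] q_used=1 → run A
t=8: queue=[A] q_used=2 → run A
t=9: queue=[A] q_used=0 → run A
t=10: (idle)
t=11: (idle)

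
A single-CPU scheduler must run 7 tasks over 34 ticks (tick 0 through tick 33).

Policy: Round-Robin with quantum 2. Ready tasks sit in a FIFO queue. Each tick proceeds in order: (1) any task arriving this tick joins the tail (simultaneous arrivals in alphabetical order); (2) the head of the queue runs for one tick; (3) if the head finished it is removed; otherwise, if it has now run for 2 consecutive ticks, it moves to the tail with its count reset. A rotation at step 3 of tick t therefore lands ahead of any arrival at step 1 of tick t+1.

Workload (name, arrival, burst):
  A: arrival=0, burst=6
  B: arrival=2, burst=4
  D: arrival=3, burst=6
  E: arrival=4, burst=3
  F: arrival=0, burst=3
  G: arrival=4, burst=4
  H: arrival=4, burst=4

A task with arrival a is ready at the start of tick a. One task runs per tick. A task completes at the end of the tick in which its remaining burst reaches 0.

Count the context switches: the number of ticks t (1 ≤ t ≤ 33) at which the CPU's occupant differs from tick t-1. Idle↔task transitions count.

t=0: queue=[A,F] q_used=0 → run A
t=1: queue=[A,F] q_used=1 → run A
t=2: queue=[F,A,B] q_used=0 → run F
t=3: queue=[F,A,B,D] q_used=1 → run F
t=4: queue=[A,B,D,F,E,G,H] q_used=0 → run A
t=5: queue=[A,B,D,F,E,G,H] q_used=1 → run A
t=6: queue=[B,D,F,E,G,H,A] q_used=0 → run B
t=7: queue=[B,D,F,E,G,H,A] q_used=1 → run B
t=8: queue=[D,F,E,G,H,A,B] q_used=0 → run D
t=9: queue=[D,F,E,G,H,A,B] q_used=1 → run D
t=10: queue=[F,E,G,H,A,B,D] q_used=0 → run F
t=11: queue=[E,G,H,A,B,D] q_used=0 → run E
t=12: queue=[E,G,H,A,B,D] q_used=1 → run E
t=13: queue=[G,H,A,B,D,E] q_used=0 → run G
t=14: queue=[G,H,A,B,D,E] q_used=1 → run G
t=15: queue=[H,A,B,D,E,G] q_used=0 → run H
t=16: queue=[H,A,B,D,E,G] q_used=1 → run H
t=17: queue=[A,B,D,E,G,H] q_used=0 → run A
t=18: queue=[A,B,D,E,G,H] q_used=1 → run A
t=19: queue=[B,D,E,G,H] q_used=0 → run B
t=20: queue=[B,D,E,G,H] q_used=1 → run B
t=21: queue=[D,E,G,H] q_used=0 → run D
t=22: queue=[D,E,G,H] q_used=1 → run D
t=23: queue=[E,G,H,D] q_used=0 → run E
t=24: queue=[G,H,D] q_used=0 → run G
t=25: queue=[G,H,D] q_used=1 → run G
t=26: queue=[H,D] q_used=0 → run H
t=27: queue=[H,D] q_used=1 → run H
t=28: queue=[D] q_used=0 → run D
t=29: queue=[D] q_used=1 → run D
t=30: (idle)
t=31: (idle)
t=32: (idle)
t=33: (idle)

context switches = 16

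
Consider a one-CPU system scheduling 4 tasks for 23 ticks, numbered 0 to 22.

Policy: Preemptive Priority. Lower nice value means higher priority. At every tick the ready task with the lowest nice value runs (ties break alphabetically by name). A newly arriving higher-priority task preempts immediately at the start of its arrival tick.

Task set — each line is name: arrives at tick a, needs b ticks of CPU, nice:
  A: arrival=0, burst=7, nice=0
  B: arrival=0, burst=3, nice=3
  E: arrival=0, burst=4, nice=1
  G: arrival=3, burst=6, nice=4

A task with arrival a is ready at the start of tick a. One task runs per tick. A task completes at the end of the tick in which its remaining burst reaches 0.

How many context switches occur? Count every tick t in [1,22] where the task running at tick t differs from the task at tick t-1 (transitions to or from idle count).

context switches = 4

t=0: ready={A,B,E} → run A
t=1: ready={A,B,E} → run A
t=2: ready={A,B,E} → run A
t=3: ready={A,B,E,G} → run A
t=4: ready={A,B,E,G} → run A
t=5: ready={A,B,E,G} → run A
t=6: ready={A,B,E,G} → run A
t=7: ready={B,E,G} → run E
t=8: ready={B,E,G} → run E
t=9: ready={B,E,G} → run E
t=10: ready={B,E,G} → run E
t=11: ready={B,G} → run B
t=12: ready={B,G} → run B
t=13: ready={B,G} → run B
t=14: ready={G} → run G
t=15: ready={G} → run G
t=16: ready={G} → run G
t=17: ready={G} → run G
t=18: ready={G} → run G
t=19: ready={G} → run G
t=20: (idle)
t=21: (idle)
t=22: (idle)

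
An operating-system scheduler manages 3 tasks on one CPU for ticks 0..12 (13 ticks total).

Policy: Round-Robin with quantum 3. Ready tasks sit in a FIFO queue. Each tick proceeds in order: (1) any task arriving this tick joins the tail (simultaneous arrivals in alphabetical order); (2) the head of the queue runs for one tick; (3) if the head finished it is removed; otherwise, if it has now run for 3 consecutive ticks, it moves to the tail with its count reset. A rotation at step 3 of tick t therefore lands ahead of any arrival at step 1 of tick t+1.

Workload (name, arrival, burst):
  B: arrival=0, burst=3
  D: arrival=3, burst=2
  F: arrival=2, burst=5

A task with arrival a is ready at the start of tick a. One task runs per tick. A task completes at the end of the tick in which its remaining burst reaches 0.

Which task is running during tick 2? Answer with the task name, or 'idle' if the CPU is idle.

running at tick 2 = B

t=0: queue=[B] q_used=0 → run B
t=1: queue=[B] q_used=1 → run B
t=2: queue=[B,F] q_used=2 → run B
t=3: queue=[F,D] q_used=0 → run F
t=4: queue=[F,D] q_used=1 → run F
t=5: queue=[F,D] q_used=2 → run F
t=6: queue=[D,F] q_used=0 → run D
t=7: queue=[D,F] q_used=1 → run D
t=8: queue=[F] q_used=0 → run F
t=9: queue=[F] q_used=1 → run F
t=10: (idle)
t=11: (idle)
t=12: (idle)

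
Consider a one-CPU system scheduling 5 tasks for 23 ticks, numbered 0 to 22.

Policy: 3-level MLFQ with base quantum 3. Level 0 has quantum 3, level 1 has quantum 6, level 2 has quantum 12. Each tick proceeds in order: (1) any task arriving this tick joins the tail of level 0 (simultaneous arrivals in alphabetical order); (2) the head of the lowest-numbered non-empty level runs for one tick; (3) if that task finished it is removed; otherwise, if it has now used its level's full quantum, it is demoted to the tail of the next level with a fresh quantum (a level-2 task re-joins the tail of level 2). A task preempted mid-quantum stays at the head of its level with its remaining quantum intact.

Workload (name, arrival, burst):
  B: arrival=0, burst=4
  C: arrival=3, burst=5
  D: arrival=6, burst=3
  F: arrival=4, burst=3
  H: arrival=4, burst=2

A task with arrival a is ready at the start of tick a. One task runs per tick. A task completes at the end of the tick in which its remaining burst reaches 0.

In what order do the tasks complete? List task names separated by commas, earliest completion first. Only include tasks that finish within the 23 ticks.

completion order = F, H, D, B, C

t=0: L0/L1/L2 = B/-/- → run B
t=1: L0/L1/L2 = B/-/- → run B
t=2: L0/L1/L2 = B/-/- → run B
t=3: L0/L1/L2 = C/B/- → run C
t=4: L0/L1/L2 = CFH/B/- → run C
t=5: L0/L1/L2 = CFH/B/- → run C
t=6: L0/L1/L2 = FHD/BC/- → run F
t=7: L0/L1/L2 = FHD/BC/- → run F
t=8: L0/L1/L2 = FHD/BC/- → run F
t=9: L0/L1/L2 = HD/BC/- → run H
t=10: L0/L1/L2 = HD/BC/- → run H
t=11: L0/L1/L2 = D/BC/- → run D
t=12: L0/L1/L2 = D/BC/- → run D
t=13: L0/L1/L2 = D/BC/- → run D
t=14: L0/L1/L2 = -/BC/- → run B
t=15: L0/L1/L2 = -/C/- → run C
t=16: L0/L1/L2 = -/C/- → run C
t=17: (idle)
t=18: (idle)
t=19: (idle)
t=20: (idle)
t=21: (idle)
t=22: (idle)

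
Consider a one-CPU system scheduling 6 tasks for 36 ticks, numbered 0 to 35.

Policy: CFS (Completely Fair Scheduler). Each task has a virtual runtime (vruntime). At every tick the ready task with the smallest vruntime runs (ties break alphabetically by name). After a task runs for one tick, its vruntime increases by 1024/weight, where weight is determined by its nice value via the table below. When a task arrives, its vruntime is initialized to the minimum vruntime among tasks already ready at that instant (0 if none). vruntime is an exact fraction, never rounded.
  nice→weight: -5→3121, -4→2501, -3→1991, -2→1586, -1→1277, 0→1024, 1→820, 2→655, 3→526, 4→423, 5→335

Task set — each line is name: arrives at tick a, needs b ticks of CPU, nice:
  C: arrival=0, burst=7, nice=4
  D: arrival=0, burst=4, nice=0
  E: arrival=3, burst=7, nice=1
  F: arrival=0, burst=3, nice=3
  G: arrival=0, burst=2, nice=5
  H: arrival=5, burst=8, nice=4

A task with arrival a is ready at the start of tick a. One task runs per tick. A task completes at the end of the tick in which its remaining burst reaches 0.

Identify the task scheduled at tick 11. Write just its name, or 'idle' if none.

t=0: vr[C=0 D=0 F=0 G=0] → run C
t=1: vr[C=1024/423 D=0 F=0 G=0] → run D
t=2: vr[C=1024/423 D=1 F=0 G=0] → run F
t=3: vr[C=1024/423 D=1 E=0 F=512/263 G=0] → run E
t=4: vr[C=1024/423 D=1 E=256/205 F=512/263 G=0] → run G
t=5: vr[C=1024/423 D=1 E=256/205 F=512/263 G=1024/335 H=1] → run D
t=6: vr[C=1024/423 D=2 E=256/205 F=512/263 G=1024/335 H=1] → run H
t=7: vr[C=1024/423 D=2 E=256/205 F=512/263 G=1024/335 H=1447/423] → run E
t=8: vr[C=1024/423 D=2 E=512/205 F=512/263 G=1024/335 H=1447/423] → run F
t=9: vr[C=1024/423 D=2 E=512/205 F=1024/263 G=1024/335 H=1447/423] → run D
t=10: vr[C=1024/423 D=3 E=512/205 F=1024/263 G=1024/335 H=1447/423] → run C
t=11: vr[C=2048/423 D=3 E=512/205 F=1024/263 G=1024/335 H=1447/423] → run E
t=12: vr[C=2048/423 D=3 E=768/205 F=1024/263 G=1024/335 H=1447/423] → run D
t=13: vr[C=2048/423 E=768/205 F=1024/263 G=1024/335 H=1447/423] → run G
t=14: vr[C=2048/423 E=768/205 F=1024/263 H=1447/423] → run H
t=15: vr[C=2048/423 E=768/205 F=1024/263 H=2471/423] → run E
t=16: vr[C=2048/423 E=1024/205 F=1024/263 H=2471/423] → run F
t=17: vr[C=2048/423 E=1024/205 H=2471/423] → run C
t=18: vr[C=1024/141 E=1024/205 H=2471/423] → run E
t=19: vr[C=1024/141 E=256/41 H=2471/423] → run H
t=20: vr[C=1024/141 E=256/41 H=1165/141] → run E
t=21: vr[C=1024/141 E=1536/205 H=1165/141] → run C
t=22: vr[C=4096/423 E=1536/205 H=1165/141] → run E
t=23: vr[C=4096/423 H=1165/141] → run H
t=24: vr[C=4096/423 H=4519/423] → run C
t=25: vr[C=5120/423 H=4519/423] → run H
t=26: vr[C=5120/423 H=5543/423] → run C
t=27: vr[C=2048/141 H=5543/423] → run H
t=28: vr[C=2048/141 H=2189/141] → run C
t=29: vr[H=2189/141] → run H
t=30: vr[H=7591/423] → run H
t=31: (idle)
t=32: (idle)
t=33: (idle)
t=34: (idle)
t=35: (idle)

running at tick 11 = E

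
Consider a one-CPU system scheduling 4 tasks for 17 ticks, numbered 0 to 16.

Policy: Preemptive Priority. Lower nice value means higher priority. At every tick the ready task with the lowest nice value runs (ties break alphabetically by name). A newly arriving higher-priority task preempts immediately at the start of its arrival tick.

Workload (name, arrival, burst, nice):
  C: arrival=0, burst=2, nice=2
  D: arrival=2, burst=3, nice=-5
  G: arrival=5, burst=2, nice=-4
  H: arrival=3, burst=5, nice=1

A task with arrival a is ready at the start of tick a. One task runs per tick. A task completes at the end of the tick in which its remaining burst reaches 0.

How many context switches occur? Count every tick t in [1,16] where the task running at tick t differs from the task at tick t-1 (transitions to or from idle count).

t=0: ready={C} → run C
t=1: ready={C} → run C
t=2: ready={D} → run D
t=3: ready={D,H} → run D
t=4: ready={D,H} → run D
t=5: ready={G,H} → run G
t=6: ready={G,H} → run G
t=7: ready={H} → run H
t=8: ready={H} → run H
t=9: ready={H} → run H
t=10: ready={H} → run H
t=11: ready={H} → run H
t=12: (idle)
t=13: (idle)
t=14: (idle)
t=15: (idle)
t=16: (idle)

context switches = 4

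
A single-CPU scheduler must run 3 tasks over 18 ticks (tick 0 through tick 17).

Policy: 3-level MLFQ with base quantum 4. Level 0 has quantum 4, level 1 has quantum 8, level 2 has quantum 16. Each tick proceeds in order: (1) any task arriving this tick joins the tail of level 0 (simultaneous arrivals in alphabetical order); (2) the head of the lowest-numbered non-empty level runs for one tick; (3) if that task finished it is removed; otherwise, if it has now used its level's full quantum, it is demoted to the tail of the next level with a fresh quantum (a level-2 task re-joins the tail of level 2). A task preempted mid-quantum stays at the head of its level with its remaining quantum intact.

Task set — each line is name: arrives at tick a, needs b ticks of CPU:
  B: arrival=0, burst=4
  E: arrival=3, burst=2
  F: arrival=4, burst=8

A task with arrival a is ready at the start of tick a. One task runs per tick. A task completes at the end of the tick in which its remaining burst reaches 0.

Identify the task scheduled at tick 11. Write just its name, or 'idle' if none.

running at tick 11 = F

t=0: L0/L1/L2 = B/-/- → run B
t=1: L0/L1/L2 = B/-/- → run B
t=2: L0/L1/L2 = B/-/- → run B
t=3: L0/L1/L2 = BE/-/- → run B
t=4: L0/L1/L2 = EF/-/- → run E
t=5: L0/L1/L2 = EF/-/- → run E
t=6: L0/L1/L2 = F/-/- → run F
t=7: L0/L1/L2 = F/-/- → run F
t=8: L0/L1/L2 = F/-/- → run F
t=9: L0/L1/L2 = F/-/- → run F
t=10: L0/L1/L2 = -/F/- → run F
t=11: L0/L1/L2 = -/F/- → run F
t=12: L0/L1/L2 = -/F/- → run F
t=13: L0/L1/L2 = -/F/- → run F
t=14: (idle)
t=15: (idle)
t=16: (idle)
t=17: (idle)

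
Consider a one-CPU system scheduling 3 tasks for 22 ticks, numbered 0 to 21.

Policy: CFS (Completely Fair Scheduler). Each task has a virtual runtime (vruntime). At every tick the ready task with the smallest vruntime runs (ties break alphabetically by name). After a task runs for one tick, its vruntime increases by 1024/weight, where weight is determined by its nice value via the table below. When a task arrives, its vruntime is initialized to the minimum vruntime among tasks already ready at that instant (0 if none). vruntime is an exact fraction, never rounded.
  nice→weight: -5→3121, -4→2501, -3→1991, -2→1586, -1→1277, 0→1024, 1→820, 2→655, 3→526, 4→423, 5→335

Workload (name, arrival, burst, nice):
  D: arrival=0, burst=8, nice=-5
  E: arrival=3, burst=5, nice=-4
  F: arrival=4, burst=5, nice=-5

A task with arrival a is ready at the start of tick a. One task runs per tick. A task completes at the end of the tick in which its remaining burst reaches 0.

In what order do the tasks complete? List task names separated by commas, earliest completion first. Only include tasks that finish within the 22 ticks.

t=0: vr[D=0] → run D
t=1: vr[D=1024/3121] → run D
t=2: vr[D=2048/3121] → run D
t=3: vr[D=3072/3121 E=3072/3121] → run D
t=4: vr[D=4096/3121 E=3072/3121 F=3072/3121] → run E
t=5: vr[D=4096/3121 E=10878976/7805621 F=3072/3121] → run F
t=6: vr[D=4096/3121 E=10878976/7805621 F=4096/3121] → run D
t=7: vr[D=5120/3121 E=10878976/7805621 F=4096/3121] → run F
t=8: vr[D=5120/3121 E=10878976/7805621 F=5120/3121] → run E
t=9: vr[D=5120/3121 E=14074880/7805621 F=5120/3121] → run D
t=10: vr[D=6144/3121 E=14074880/7805621 F=5120/3121] → run F
t=11: vr[D=6144/3121 E=14074880/7805621 F=6144/3121] → run E
t=12: vr[D=6144/3121 E=17270784/7805621 F=6144/3121] → run D
t=13: vr[D=7168/3121 E=17270784/7805621 F=6144/3121] → run F
t=14: vr[D=7168/3121 E=17270784/7805621 F=7168/3121] → run E
t=15: vr[D=7168/3121 E=20466688/7805621 F=7168/3121] → run D
t=16: vr[E=20466688/7805621 F=7168/3121] → run F
t=17: vr[E=20466688/7805621] → run E
t=18: (idle)
t=19: (idle)
t=20: (idle)
t=21: (idle)

completion order = D, F, E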